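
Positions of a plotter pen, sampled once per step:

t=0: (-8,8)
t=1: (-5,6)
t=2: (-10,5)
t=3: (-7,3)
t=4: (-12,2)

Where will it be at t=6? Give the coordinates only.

(-14,-1)

Step-to-step displacements: (+3,-2), (-5,-1), (+3,-2), (-5,-1) — a repeating cycle of length 2.
step 5: apply (+3,-2) → (-9,0)
step 6: apply (-5,-1) → (-14,-1)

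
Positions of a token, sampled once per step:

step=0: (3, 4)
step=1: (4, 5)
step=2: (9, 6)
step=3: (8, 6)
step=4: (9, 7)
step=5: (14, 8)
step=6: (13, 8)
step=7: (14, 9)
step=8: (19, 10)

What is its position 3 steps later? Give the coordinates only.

Differencing gives (+1, +1), (+5, +1), (-1, +0), (+1, +1), (+5, +1), (-1, +0), (+1, +1), (+5, +1). This is the pattern (+1, +1), (+5, +1), (-1, +0) repeated.
step 9: apply (-1, +0) → (18, 10)
step 10: apply (+1, +1) → (19, 11)
step 11: apply (+5, +1) → (24, 12)

(24, 12)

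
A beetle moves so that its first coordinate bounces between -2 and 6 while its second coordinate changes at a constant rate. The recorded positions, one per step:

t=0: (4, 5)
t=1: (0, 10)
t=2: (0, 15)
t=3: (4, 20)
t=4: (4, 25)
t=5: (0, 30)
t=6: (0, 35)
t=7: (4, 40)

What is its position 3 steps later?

The first coordinate reflects between -2 and 6, moving 4 per step.
  step 8: 4 → 4
  step 9: 4 → 0
  step 10: 0 → 0
The second coordinate changes by +5 each step: at step 10 it is 55.

(0, 55)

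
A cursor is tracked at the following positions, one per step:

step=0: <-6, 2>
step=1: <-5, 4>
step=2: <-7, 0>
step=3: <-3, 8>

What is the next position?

The jumps are <+1, +2>, <-2, -4>, <+4, +8> — a geometric progression with ratio -2.
step 4: <-3, 8> + <-8, -16> → <-11, -8>

<-11, -8>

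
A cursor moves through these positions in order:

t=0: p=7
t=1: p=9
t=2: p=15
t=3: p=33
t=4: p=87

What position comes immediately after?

Consecutive displacements +2, +6, +18, +54 scale by a factor of 3 each step.
step 5: 87 + 162 → p=249

p=249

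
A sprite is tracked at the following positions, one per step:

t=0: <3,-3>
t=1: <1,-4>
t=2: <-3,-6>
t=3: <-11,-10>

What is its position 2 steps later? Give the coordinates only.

Consecutive displacements <-2,-1>, <-4,-2>, <-8,-4> scale by a factor of 2 each step.
step 4: <-11,-10> + <-16,-8> → <-27,-18>
step 5: <-27,-18> + <-32,-16> → <-59,-34>

<-59,-34>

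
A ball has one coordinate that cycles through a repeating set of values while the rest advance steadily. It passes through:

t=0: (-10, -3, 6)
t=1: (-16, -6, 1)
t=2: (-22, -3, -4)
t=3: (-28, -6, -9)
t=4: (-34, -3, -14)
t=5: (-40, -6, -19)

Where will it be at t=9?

(-64, -6, -39)

The first coordinate changes by -6 each step, so at step 9 it is -10 + 9·(-6) = -64.
The second coordinate repeats the cycle [-3, -6] with period 2; step 9 mod 2 = 1, giving -6.
The third coordinate changes by -5 each step, so at step 9 it is 6 + 9·(-5) = -39.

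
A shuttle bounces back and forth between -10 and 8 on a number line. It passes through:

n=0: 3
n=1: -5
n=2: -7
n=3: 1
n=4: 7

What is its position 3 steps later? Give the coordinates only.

The value travels 8 per step and bounces off the walls at -10 and 8.
  step 5: 7 → -1
  step 6: -1 → -9
  step 7: -9 → -3

-3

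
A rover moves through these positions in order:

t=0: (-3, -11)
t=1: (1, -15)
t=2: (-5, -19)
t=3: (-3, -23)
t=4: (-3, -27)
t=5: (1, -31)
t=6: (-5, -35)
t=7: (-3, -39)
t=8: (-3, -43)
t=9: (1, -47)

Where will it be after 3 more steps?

(-3, -59)

First: cycles through -3, 1, -5, -3 every 4 steps. Step 12 lands at position 0 of the cycle → -3.
Second: linear, -4 per step → -59 at step 12.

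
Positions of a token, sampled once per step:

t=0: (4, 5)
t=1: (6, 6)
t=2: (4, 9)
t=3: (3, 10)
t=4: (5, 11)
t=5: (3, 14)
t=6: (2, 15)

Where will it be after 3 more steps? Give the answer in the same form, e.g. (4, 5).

(1, 20)

The moves between consecutive positions are (+2, +1), (-2, +3), (-1, +1), (+2, +1), (-2, +3), (-1, +1); they repeat the 3-cycle [(+2, +1), (-2, +3), (-1, +1)].
step 7: apply (+2, +1) → (4, 16)
step 8: apply (-2, +3) → (2, 19)
step 9: apply (-1, +1) → (1, 20)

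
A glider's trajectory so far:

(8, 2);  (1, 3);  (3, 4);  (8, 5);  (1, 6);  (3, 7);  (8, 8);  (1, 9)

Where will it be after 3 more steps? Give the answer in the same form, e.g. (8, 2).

First: cycles through 8, 1, 3 every 3 steps. Step 10 lands at position 1 of the cycle → 1.
Second: linear, +1 per step → 12 at step 10.

(1, 12)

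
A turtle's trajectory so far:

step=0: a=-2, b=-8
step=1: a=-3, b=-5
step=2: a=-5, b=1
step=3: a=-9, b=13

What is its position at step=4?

Step-to-step displacements: (-1,+3), (-2,+6), (-4,+12); each is 2× the previous.
step 4: a=-9, b=13 + (-8,+24) → a=-17, b=37

a=-17, b=37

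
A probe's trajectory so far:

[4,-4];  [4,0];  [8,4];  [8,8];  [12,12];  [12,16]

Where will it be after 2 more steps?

[16,24]

Step-to-step displacements: [+0,+4], [+4,+4], [+0,+4], [+4,+4], [+0,+4] — a repeating cycle of length 2.
step 6: apply [+4,+4] → [16,20]
step 7: apply [+0,+4] → [16,24]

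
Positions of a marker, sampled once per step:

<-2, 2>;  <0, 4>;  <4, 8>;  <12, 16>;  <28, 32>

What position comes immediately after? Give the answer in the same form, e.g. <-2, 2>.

The jumps are <+2, +2>, <+4, +4>, <+8, +8>, <+16, +16> — a geometric progression with ratio 2.
step 5: <28, 32> + <+32, +32> → <60, 64>

<60, 64>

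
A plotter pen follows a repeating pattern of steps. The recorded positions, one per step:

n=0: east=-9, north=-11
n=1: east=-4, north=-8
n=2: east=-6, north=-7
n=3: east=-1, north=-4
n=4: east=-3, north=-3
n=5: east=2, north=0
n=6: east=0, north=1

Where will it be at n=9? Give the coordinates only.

east=8, north=8

The moves between consecutive positions are (+5, +3), (-2, +1), (+5, +3), (-2, +1), (+5, +3), (-2, +1); they repeat the 2-cycle [(+5, +3), (-2, +1)].
step 7: apply (+5, +3) → east=5, north=4
step 8: apply (-2, +1) → east=3, north=5
step 9: apply (+5, +3) → east=8, north=8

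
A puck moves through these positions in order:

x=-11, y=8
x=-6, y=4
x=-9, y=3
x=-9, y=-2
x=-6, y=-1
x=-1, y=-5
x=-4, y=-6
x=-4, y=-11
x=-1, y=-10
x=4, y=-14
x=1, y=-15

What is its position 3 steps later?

x=9, y=-23

Differencing gives (+5, -4), (-3, -1), (+0, -5), (+3, +1), (+5, -4), (-3, -1), (+0, -5), (+3, +1), (+5, -4), (-3, -1). This is the pattern (+5, -4), (-3, -1), (+0, -5), (+3, +1) repeated.
step 11: apply (+0, -5) → x=1, y=-20
step 12: apply (+3, +1) → x=4, y=-19
step 13: apply (+5, -4) → x=9, y=-23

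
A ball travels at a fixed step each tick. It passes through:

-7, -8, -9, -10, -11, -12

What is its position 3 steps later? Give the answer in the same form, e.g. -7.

-15

The position changes by -1 every step.
step 6: -12 − 1 → -13
step 7: -13 − 1 → -14
step 8: -14 − 1 → -15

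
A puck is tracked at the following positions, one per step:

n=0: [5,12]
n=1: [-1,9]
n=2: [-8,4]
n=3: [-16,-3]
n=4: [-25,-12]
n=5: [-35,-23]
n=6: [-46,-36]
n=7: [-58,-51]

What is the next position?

First differences are [-6,-3], [-7,-5], [-8,-7], [-9,-9], [-10,-11], [-11,-13], [-12,-15]; their common second difference is [-1,-2] (constant acceleration).
step 8: [-58,-51] + [-13,-17] → [-71,-68]

[-71,-68]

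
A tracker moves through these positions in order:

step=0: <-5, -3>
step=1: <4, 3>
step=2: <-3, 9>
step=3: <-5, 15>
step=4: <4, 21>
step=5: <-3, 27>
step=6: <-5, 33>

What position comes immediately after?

<4, 39>

The first coordinate repeats the cycle [-5, 4, -3] with period 3; step 7 mod 3 = 1, giving 4.
The second coordinate changes by +6 each step, so at step 7 it is -3 + 7·(6) = 39.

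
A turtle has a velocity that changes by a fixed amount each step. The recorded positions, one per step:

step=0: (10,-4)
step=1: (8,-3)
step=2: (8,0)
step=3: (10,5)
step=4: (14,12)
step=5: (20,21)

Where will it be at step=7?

Successive displacements: (-2,+1), (+0,+3), (+2,+5), (+4,+7), (+6,+9) — each changes by (+2,+2).
step 6: (20,21) + (+8,+11) → (28,32)
step 7: (28,32) + (+10,+13) → (38,45)

(38,45)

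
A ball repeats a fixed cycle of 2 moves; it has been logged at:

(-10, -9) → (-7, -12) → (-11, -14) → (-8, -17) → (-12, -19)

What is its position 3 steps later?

(-10, -27)

Differencing gives (+3, -3), (-4, -2), (+3, -3), (-4, -2). This is the pattern (+3, -3), (-4, -2) repeated.
step 5: apply (+3, -3) → (-9, -22)
step 6: apply (-4, -2) → (-13, -24)
step 7: apply (+3, -3) → (-10, -27)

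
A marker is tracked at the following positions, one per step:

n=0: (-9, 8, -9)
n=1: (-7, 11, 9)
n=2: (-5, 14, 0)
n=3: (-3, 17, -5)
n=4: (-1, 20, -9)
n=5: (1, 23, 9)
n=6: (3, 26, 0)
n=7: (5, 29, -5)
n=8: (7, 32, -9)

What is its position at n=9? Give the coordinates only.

(9, 35, 9)

First: linear, +2 per step → 9 at step 9.
Second: linear, +3 per step → 35 at step 9.
Third: cycles through -9, 9, 0, -5 every 4 steps. Step 9 lands at position 1 of the cycle → 9.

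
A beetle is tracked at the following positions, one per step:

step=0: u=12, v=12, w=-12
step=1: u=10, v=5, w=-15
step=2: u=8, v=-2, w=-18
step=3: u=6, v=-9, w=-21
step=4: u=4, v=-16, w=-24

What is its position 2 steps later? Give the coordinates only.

The position changes by (-2, -7, -3) every step.
step 5: u=4, v=-16, w=-24 + (-2, -7, -3) → u=2, v=-23, w=-27
step 6: u=2, v=-23, w=-27 + (-2, -7, -3) → u=0, v=-30, w=-30

u=0, v=-30, w=-30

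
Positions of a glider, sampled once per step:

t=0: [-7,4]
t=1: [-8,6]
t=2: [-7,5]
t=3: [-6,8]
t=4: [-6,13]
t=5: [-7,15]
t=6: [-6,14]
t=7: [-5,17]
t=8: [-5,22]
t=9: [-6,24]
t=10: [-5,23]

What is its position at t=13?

Step-to-step displacements: [-1,+2], [+1,-1], [+1,+3], [+0,+5], [-1,+2], [+1,-1], [+1,+3], [+0,+5], [-1,+2], [+1,-1] — a repeating cycle of length 4.
step 11: apply [+1,+3] → [-4,26]
step 12: apply [+0,+5] → [-4,31]
step 13: apply [-1,+2] → [-5,33]

[-5,33]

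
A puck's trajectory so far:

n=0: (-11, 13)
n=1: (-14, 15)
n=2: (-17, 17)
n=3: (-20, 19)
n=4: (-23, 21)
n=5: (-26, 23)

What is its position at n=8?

(-35, 29)

Constant displacement of (-3, +2) per step.
step 6: (-26, 23) + (-3, +2) → (-29, 25)
step 7: (-29, 25) + (-3, +2) → (-32, 27)
step 8: (-32, 27) + (-3, +2) → (-35, 29)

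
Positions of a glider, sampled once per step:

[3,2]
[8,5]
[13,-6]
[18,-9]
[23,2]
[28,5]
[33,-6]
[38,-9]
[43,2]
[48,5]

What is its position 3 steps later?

The first coordinate changes by +5 each step, so at step 12 it is 3 + 12·(5) = 63.
The second coordinate repeats the cycle [2, 5, -6, -9] with period 4; step 12 mod 4 = 0, giving 2.

[63,2]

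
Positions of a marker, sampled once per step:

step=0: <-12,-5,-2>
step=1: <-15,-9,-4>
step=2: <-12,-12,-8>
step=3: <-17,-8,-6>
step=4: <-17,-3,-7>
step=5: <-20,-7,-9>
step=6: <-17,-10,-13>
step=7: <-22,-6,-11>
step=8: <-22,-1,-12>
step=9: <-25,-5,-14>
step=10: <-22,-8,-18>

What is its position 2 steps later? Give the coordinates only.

<-27,1,-17>

The moves between consecutive positions are <-3,-4,-2>, <+3,-3,-4>, <-5,+4,+2>, <+0,+5,-1>, <-3,-4,-2>, <+3,-3,-4>, <-5,+4,+2>, <+0,+5,-1>, <-3,-4,-2>, <+3,-3,-4>; they repeat the 4-cycle [<-3,-4,-2>, <+3,-3,-4>, <-5,+4,+2>, <+0,+5,-1>].
step 11: apply <-5,+4,+2> → <-27,-4,-16>
step 12: apply <+0,+5,-1> → <-27,1,-17>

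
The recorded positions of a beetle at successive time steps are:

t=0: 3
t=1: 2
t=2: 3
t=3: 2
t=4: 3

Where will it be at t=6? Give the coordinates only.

3

Consecutive displacements -1, +1, -1, +1 scale by a factor of -1 each step.
step 5: 3 − 1 → 2
step 6: 2 + 1 → 3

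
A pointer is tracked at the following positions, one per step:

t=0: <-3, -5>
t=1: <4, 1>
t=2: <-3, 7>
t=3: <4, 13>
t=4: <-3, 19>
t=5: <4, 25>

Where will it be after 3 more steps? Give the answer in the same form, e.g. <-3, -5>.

<-3, 43>

First: cycles through -3, 4 every 2 steps. Step 8 lands at position 0 of the cycle → -3.
Second: linear, +6 per step → 43 at step 8.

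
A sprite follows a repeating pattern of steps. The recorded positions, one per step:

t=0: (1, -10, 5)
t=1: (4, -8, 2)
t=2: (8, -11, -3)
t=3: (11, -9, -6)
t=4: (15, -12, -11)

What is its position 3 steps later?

Differencing gives (+3, +2, -3), (+4, -3, -5), (+3, +2, -3), (+4, -3, -5). This is the pattern (+3, +2, -3), (+4, -3, -5) repeated.
step 5: apply (+3, +2, -3) → (18, -10, -14)
step 6: apply (+4, -3, -5) → (22, -13, -19)
step 7: apply (+3, +2, -3) → (25, -11, -22)

(25, -11, -22)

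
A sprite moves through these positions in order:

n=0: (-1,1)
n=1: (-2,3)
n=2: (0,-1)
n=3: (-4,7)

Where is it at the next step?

(4,-9)

Step-to-step displacements: (-1,+2), (+2,-4), (-4,+8); each is -2× the previous.
step 4: (-4,7) + (+8,-16) → (4,-9)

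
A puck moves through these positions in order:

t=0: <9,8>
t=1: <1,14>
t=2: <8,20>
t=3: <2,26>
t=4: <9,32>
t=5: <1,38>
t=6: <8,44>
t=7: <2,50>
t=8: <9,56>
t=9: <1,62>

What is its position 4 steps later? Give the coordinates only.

<1,86>

First: cycles through 9, 1, 8, 2 every 4 steps. Step 13 lands at position 1 of the cycle → 1.
Second: linear, +6 per step → 86 at step 13.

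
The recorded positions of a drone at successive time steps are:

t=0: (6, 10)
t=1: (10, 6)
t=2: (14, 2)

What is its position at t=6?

(30, -14)

Constant displacement of (+4, -4) per step.
step 3: (14, 2) + (+4, -4) → (18, -2)
step 4: (18, -2) + (+4, -4) → (22, -6)
step 5: (22, -6) + (+4, -4) → (26, -10)
step 6: (26, -10) + (+4, -4) → (30, -14)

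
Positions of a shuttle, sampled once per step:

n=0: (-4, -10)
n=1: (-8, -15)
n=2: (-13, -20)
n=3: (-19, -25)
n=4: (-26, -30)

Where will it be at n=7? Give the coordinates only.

Taking differences between consecutive positions: (-4, -5), (-5, -5), (-6, -5), (-7, -5). These grow by (-1, +0) each step.
step 5: (-26, -30) + (-8, -5) → (-34, -35)
step 6: (-34, -35) + (-9, -5) → (-43, -40)
step 7: (-43, -40) + (-10, -5) → (-53, -45)

(-53, -45)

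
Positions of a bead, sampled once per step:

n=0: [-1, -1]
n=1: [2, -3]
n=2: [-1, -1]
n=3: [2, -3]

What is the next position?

[-1, -1]

Step-to-step displacements: [+3, -2], [-3, +2], [+3, -2]; each is -1× the previous.
step 4: [2, -3] + [-3, +2] → [-1, -1]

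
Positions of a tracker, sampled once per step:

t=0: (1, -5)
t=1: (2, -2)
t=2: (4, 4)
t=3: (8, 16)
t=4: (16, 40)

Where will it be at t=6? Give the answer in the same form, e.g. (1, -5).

Step-to-step displacements: (+1, +3), (+2, +6), (+4, +12), (+8, +24); each is 2× the previous.
step 5: (16, 40) + (+16, +48) → (32, 88)
step 6: (32, 88) + (+32, +96) → (64, 184)

(64, 184)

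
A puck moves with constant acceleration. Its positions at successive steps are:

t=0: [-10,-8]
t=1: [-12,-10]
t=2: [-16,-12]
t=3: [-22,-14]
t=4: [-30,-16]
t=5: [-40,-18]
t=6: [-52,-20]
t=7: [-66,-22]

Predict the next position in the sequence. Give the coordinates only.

[-82,-24]

Successive displacements: [-2,-2], [-4,-2], [-6,-2], [-8,-2], [-10,-2], [-12,-2], [-14,-2] — each changes by [-2,+0].
step 8: [-66,-22] + [-16,-2] → [-82,-24]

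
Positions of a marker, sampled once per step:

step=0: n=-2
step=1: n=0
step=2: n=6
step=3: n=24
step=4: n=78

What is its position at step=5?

The jumps are +2, +6, +18, +54 — a geometric progression with ratio 3.
step 5: 78 + 162 → n=240

n=240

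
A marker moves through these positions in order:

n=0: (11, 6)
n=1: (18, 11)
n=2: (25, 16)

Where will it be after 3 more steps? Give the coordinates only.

The position changes by (+7, +5) every step.
step 3: (25, 16) + (+7, +5) → (32, 21)
step 4: (32, 21) + (+7, +5) → (39, 26)
step 5: (39, 26) + (+7, +5) → (46, 31)

(46, 31)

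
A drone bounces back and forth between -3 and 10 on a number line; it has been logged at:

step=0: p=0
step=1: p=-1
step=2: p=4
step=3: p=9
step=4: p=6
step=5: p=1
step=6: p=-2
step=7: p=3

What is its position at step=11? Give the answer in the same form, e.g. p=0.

The value travels 5 per step and bounces off the walls at -3 and 10.
  step 8: 3 → 8
  step 9: 8 → 7
  step 10: 7 → 2
  step 11: 2 → -3

p=-3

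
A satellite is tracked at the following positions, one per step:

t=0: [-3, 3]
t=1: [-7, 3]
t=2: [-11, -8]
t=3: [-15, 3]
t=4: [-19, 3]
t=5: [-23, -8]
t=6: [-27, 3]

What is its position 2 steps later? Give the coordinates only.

First: linear, -4 per step → -35 at step 8.
Second: cycles through 3, 3, -8 every 3 steps. Step 8 lands at position 2 of the cycle → -8.

[-35, -8]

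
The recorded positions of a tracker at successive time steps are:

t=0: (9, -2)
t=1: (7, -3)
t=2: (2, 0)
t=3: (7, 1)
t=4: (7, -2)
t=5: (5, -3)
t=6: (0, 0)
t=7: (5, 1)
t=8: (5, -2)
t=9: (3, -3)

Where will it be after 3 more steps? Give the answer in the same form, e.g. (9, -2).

The moves between consecutive positions are (-2, -1), (-5, +3), (+5, +1), (+0, -3), (-2, -1), (-5, +3), (+5, +1), (+0, -3), (-2, -1); they repeat the 4-cycle [(-2, -1), (-5, +3), (+5, +1), (+0, -3)].
step 10: apply (-5, +3) → (-2, 0)
step 11: apply (+5, +1) → (3, 1)
step 12: apply (+0, -3) → (3, -2)

(3, -2)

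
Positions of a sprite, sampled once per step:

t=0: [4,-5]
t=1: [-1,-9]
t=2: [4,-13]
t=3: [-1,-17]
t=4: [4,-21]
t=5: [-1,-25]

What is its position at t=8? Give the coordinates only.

[4,-37]

The first coordinate repeats the cycle [4, -1] with period 2; step 8 mod 2 = 0, giving 4.
The second coordinate changes by -4 each step, so at step 8 it is -5 + 8·(-4) = -37.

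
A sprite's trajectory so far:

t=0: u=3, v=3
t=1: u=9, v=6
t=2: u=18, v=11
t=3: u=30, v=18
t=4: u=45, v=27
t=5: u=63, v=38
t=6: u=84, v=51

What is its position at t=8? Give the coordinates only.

u=135, v=83

Successive displacements: (+6, +3), (+9, +5), (+12, +7), (+15, +9), (+18, +11), (+21, +13) — each changes by (+3, +2).
step 7: u=84, v=51 + (+24, +15) → u=108, v=66
step 8: u=108, v=66 + (+27, +17) → u=135, v=83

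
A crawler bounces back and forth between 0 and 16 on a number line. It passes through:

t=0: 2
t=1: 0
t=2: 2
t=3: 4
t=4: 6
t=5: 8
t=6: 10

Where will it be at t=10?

The value reflects between 0 and 16, moving 2 per step.
  step 7: 10 → 12
  step 8: 12 → 14
  step 9: 14 → 16
  step 10: 16 → 14

14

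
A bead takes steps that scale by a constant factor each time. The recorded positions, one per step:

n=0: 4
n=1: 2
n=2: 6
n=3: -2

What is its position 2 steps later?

-18

Step-to-step displacements: -2, +4, -8; each is -2× the previous.
step 4: -2 + 16 → 14
step 5: 14 − 32 → -18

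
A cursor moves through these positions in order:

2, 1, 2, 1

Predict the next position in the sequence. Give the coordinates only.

Step-to-step displacements: -1, +1, -1; each is -1× the previous.
step 4: 1 + 1 → 2

2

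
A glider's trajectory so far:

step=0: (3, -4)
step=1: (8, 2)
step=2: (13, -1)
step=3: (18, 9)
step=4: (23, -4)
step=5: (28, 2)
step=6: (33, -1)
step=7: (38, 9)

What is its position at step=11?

The first coordinate changes by +5 each step, so at step 11 it is 3 + 11·(5) = 58.
The second coordinate repeats the cycle [-4, 2, -1, 9] with period 4; step 11 mod 4 = 3, giving 9.

(58, 9)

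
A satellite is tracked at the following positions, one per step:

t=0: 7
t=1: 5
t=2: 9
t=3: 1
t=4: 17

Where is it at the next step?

-15

Step-to-step displacements: -2, +4, -8, +16; each is -2× the previous.
step 5: 17 − 32 → -15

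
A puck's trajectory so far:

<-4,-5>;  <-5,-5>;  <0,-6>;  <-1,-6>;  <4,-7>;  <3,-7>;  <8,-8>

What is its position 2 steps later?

<12,-9>

The moves between consecutive positions are <-1,+0>, <+5,-1>, <-1,+0>, <+5,-1>, <-1,+0>, <+5,-1>; they repeat the 2-cycle [<-1,+0>, <+5,-1>].
step 7: apply <-1,+0> → <7,-8>
step 8: apply <+5,-1> → <12,-9>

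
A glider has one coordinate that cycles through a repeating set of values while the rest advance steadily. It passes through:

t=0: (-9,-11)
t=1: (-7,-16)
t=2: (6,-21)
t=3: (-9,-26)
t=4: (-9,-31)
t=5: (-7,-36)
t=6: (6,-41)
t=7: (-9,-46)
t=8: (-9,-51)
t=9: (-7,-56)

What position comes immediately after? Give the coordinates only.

(6,-61)

The first coordinate repeats the cycle [-9, -7, 6, -9] with period 4; step 10 mod 4 = 2, giving 6.
The second coordinate changes by -5 each step, so at step 10 it is -11 + 10·(-5) = -61.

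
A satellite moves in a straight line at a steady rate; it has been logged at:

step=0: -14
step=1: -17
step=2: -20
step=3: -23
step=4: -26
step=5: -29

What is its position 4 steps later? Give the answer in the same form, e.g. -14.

Each step adds -3 to the position.
step 6: -29 − 3 → -32
step 7: -32 − 3 → -35
step 8: -35 − 3 → -38
step 9: -38 − 3 → -41

-41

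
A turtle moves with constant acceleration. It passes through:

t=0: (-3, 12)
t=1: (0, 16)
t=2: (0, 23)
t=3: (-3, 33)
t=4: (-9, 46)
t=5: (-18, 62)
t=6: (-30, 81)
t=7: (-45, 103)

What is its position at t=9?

Taking differences between consecutive positions: (+3, +4), (+0, +7), (-3, +10), (-6, +13), (-9, +16), (-12, +19), (-15, +22). These grow by (-3, +3) each step.
step 8: (-45, 103) + (-18, +25) → (-63, 128)
step 9: (-63, 128) + (-21, +28) → (-84, 156)

(-84, 156)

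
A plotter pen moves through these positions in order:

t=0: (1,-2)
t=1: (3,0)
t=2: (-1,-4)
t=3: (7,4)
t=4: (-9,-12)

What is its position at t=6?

Step-to-step displacements: (+2,+2), (-4,-4), (+8,+8), (-16,-16); each is -2× the previous.
step 5: (-9,-12) + (+32,+32) → (23,20)
step 6: (23,20) + (-64,-64) → (-41,-44)

(-41,-44)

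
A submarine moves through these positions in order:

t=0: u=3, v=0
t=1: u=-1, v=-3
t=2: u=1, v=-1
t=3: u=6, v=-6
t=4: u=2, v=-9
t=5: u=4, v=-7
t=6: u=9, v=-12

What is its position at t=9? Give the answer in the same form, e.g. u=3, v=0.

u=12, v=-18

The moves between consecutive positions are (-4,-3), (+2,+2), (+5,-5), (-4,-3), (+2,+2), (+5,-5); they repeat the 3-cycle [(-4,-3), (+2,+2), (+5,-5)].
step 7: apply (-4,-3) → u=5, v=-15
step 8: apply (+2,+2) → u=7, v=-13
step 9: apply (+5,-5) → u=12, v=-18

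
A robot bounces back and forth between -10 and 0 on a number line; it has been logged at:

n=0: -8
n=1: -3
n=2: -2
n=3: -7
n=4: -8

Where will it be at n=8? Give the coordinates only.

The value reflects between -10 and 0, moving 5 per step.
  step 5: -8 → -3
  step 6: -3 → -2
  step 7: -2 → -7
  step 8: -7 → -8

-8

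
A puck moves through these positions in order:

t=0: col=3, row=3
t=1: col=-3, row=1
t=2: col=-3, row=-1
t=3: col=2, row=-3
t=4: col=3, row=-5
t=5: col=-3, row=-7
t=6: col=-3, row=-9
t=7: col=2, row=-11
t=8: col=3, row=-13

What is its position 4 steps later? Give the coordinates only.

The col coordinate repeats the cycle [3, -3, -3, 2] with period 4; step 12 mod 4 = 0, giving 3.
The row coordinate changes by -2 each step, so at step 12 it is 3 + 12·(-2) = -21.

col=3, row=-21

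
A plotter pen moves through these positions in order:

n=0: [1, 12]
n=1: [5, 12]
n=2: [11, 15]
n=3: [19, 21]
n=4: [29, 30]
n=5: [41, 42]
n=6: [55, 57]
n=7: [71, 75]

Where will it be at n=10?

First differences are [+4, +0], [+6, +3], [+8, +6], [+10, +9], [+12, +12], [+14, +15], [+16, +18]; their common second difference is [+2, +3] (constant acceleration).
step 8: [71, 75] + [+18, +21] → [89, 96]
step 9: [89, 96] + [+20, +24] → [109, 120]
step 10: [109, 120] + [+22, +27] → [131, 147]

[131, 147]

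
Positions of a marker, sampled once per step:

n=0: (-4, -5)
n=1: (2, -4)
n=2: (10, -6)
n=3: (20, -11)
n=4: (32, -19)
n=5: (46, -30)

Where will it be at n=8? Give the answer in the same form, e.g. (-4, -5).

Taking differences between consecutive positions: (+6, +1), (+8, -2), (+10, -5), (+12, -8), (+14, -11). These grow by (+2, -3) each step.
step 6: (46, -30) + (+16, -14) → (62, -44)
step 7: (62, -44) + (+18, -17) → (80, -61)
step 8: (80, -61) + (+20, -20) → (100, -81)

(100, -81)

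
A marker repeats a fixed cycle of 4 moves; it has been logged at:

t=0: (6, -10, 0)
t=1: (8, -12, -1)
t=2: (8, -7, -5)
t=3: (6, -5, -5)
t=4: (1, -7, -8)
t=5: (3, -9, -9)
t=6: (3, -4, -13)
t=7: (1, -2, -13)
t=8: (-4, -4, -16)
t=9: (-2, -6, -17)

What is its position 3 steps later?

(-9, -1, -24)

Differencing gives (+2, -2, -1), (+0, +5, -4), (-2, +2, +0), (-5, -2, -3), (+2, -2, -1), (+0, +5, -4), (-2, +2, +0), (-5, -2, -3), (+2, -2, -1). This is the pattern (+2, -2, -1), (+0, +5, -4), (-2, +2, +0), (-5, -2, -3) repeated.
step 10: apply (+0, +5, -4) → (-2, -1, -21)
step 11: apply (-2, +2, +0) → (-4, 1, -21)
step 12: apply (-5, -2, -3) → (-9, -1, -24)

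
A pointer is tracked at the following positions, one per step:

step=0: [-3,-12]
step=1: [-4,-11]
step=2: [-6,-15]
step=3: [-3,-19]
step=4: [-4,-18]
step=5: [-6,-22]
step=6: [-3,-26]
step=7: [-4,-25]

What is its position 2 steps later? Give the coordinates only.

Step-to-step displacements: [-1,+1], [-2,-4], [+3,-4], [-1,+1], [-2,-4], [+3,-4], [-1,+1] — a repeating cycle of length 3.
step 8: apply [-2,-4] → [-6,-29]
step 9: apply [+3,-4] → [-3,-33]

[-3,-33]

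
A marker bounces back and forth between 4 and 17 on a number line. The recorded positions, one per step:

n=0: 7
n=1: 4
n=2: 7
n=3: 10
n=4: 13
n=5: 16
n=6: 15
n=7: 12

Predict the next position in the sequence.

9

The value travels 3 per step and bounces off the walls at 4 and 17.
  step 8: 12 → 9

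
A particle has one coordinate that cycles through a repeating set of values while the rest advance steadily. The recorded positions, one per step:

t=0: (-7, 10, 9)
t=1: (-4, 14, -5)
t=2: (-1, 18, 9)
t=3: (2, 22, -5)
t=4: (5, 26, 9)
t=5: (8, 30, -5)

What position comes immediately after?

(11, 34, 9)

First: linear, +3 per step → 11 at step 6.
Second: linear, +4 per step → 34 at step 6.
Third: cycles through 9, -5 every 2 steps. Step 6 lands at position 0 of the cycle → 9.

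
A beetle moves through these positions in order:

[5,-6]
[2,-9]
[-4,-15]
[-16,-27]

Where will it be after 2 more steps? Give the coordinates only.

[-88,-99]

Consecutive displacements [-3,-3], [-6,-6], [-12,-12] scale by a factor of 2 each step.
step 4: [-16,-27] + [-24,-24] → [-40,-51]
step 5: [-40,-51] + [-48,-48] → [-88,-99]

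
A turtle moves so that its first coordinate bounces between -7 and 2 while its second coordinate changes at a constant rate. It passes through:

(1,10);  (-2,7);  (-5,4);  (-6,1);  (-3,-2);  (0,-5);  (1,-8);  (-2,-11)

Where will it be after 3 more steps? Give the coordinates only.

The first coordinate reflects between -7 and 2, moving 3 per step.
  step 8: -2 → -5
  step 9: -5 → -6
  step 10: -6 → -3
The second coordinate changes by -3 each step: at step 10 it is -20.

(-3,-20)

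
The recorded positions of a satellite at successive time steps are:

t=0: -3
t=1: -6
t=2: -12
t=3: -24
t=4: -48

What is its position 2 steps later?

-192

The jumps are -3, -6, -12, -24 — a geometric progression with ratio 2.
step 5: -48 − 48 → -96
step 6: -96 − 96 → -192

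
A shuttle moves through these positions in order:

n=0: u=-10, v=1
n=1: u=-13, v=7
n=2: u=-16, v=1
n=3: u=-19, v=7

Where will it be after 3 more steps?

u=-28, v=1

U: linear, -3 per step → -28 at step 6.
V: cycles through 1, 7 every 2 steps. Step 6 lands at position 0 of the cycle → 1.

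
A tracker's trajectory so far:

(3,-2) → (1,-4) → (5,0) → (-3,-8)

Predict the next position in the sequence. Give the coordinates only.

(13,8)

The jumps are (-2,-2), (+4,+4), (-8,-8) — a geometric progression with ratio -2.
step 4: (-3,-8) + (+16,+16) → (13,8)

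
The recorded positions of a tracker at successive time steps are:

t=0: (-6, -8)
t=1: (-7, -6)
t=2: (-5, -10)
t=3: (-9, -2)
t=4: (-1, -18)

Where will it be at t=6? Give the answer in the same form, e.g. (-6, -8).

The jumps are (-1, +2), (+2, -4), (-4, +8), (+8, -16) — a geometric progression with ratio -2.
step 5: (-1, -18) + (-16, +32) → (-17, 14)
step 6: (-17, 14) + (+32, -64) → (15, -50)

(15, -50)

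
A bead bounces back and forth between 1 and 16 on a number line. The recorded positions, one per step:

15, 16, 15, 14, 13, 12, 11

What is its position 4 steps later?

The value travels 1 per step and bounces off the walls at 1 and 16.
  step 7: 11 → 10
  step 8: 10 → 9
  step 9: 9 → 8
  step 10: 8 → 7

7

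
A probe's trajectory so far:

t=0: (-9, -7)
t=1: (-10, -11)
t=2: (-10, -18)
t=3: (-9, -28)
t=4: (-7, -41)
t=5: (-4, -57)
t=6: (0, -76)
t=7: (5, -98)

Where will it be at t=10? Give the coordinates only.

(26, -182)

Taking differences between consecutive positions: (-1, -4), (+0, -7), (+1, -10), (+2, -13), (+3, -16), (+4, -19), (+5, -22). These grow by (+1, -3) each step.
step 8: (5, -98) + (+6, -25) → (11, -123)
step 9: (11, -123) + (+7, -28) → (18, -151)
step 10: (18, -151) + (+8, -31) → (26, -182)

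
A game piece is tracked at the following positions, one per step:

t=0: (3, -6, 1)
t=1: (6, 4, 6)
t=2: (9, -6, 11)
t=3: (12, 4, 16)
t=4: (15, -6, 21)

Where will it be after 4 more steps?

The first coordinate changes by +3 each step, so at step 8 it is 3 + 8·(3) = 27.
The second coordinate repeats the cycle [-6, 4] with period 2; step 8 mod 2 = 0, giving -6.
The third coordinate changes by +5 each step, so at step 8 it is 1 + 8·(5) = 41.

(27, -6, 41)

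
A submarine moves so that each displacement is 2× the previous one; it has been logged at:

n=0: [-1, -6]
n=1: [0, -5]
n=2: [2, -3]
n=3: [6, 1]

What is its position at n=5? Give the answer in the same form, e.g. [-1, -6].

Step-to-step displacements: [+1, +1], [+2, +2], [+4, +4]; each is 2× the previous.
step 4: [6, 1] + [+8, +8] → [14, 9]
step 5: [14, 9] + [+16, +16] → [30, 25]

[30, 25]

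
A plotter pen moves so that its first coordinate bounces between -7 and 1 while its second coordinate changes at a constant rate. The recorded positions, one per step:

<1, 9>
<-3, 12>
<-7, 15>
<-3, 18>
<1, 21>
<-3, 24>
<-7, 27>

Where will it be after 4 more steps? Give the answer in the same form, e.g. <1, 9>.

<-7, 39>

The first coordinate travels 4 per step and bounces off the walls at -7 and 1.
  step 7: -7 → -3
  step 8: -3 → 1
  step 9: 1 → -3
  step 10: -3 → -7
The second coordinate changes by +3 each step: at step 10 it is 39.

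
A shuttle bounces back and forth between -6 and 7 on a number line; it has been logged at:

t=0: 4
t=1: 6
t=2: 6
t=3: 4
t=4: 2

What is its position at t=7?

-4

The value travels 2 per step and bounces off the walls at -6 and 7.
  step 5: 2 → 0
  step 6: 0 → -2
  step 7: -2 → -4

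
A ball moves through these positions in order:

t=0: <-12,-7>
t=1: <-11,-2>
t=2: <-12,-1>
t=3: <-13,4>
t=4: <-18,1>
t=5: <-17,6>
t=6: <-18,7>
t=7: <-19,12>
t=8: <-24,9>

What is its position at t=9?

<-23,14>

Differencing gives <+1,+5>, <-1,+1>, <-1,+5>, <-5,-3>, <+1,+5>, <-1,+1>, <-1,+5>, <-5,-3>. This is the pattern <+1,+5>, <-1,+1>, <-1,+5>, <-5,-3> repeated.
step 9: apply <+1,+5> → <-23,14>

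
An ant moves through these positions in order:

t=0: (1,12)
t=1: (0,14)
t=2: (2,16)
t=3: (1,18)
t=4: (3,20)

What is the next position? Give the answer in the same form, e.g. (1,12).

The moves between consecutive positions are (-1,+2), (+2,+2), (-1,+2), (+2,+2); they repeat the 2-cycle [(-1,+2), (+2,+2)].
step 5: apply (-1,+2) → (2,22)

(2,22)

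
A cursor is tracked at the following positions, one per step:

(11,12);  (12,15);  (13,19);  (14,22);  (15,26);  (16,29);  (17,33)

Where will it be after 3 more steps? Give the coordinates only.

(20,43)

Step-to-step displacements: (+1,+3), (+1,+4), (+1,+3), (+1,+4), (+1,+3), (+1,+4) — a repeating cycle of length 2.
step 7: apply (+1,+3) → (18,36)
step 8: apply (+1,+4) → (19,40)
step 9: apply (+1,+3) → (20,43)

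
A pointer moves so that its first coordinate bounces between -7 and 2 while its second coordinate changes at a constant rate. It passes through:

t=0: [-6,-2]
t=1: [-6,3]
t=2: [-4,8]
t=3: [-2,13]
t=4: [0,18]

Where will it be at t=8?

The first coordinate travels 2 per step and bounces off the walls at -7 and 2.
  step 5: 0 → 2
  step 6: 2 → 0
  step 7: 0 → -2
  step 8: -2 → -4
The second coordinate changes by +5 each step: at step 8 it is 38.

[-4,38]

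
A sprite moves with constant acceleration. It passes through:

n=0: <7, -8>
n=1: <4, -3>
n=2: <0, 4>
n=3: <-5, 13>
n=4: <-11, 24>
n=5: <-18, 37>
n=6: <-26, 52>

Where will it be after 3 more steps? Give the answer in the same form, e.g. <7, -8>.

<-56, 109>

Taking differences between consecutive positions: <-3, +5>, <-4, +7>, <-5, +9>, <-6, +11>, <-7, +13>, <-8, +15>. These grow by <-1, +2> each step.
step 7: <-26, 52> + <-9, +17> → <-35, 69>
step 8: <-35, 69> + <-10, +19> → <-45, 88>
step 9: <-45, 88> + <-11, +21> → <-56, 109>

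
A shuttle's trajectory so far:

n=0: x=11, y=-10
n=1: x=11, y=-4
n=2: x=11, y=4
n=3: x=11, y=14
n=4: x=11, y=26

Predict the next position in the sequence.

Taking differences between consecutive positions: (+0, +6), (+0, +8), (+0, +10), (+0, +12). These grow by (+0, +2) each step.
step 5: x=11, y=26 + (+0, +14) → x=11, y=40

x=11, y=40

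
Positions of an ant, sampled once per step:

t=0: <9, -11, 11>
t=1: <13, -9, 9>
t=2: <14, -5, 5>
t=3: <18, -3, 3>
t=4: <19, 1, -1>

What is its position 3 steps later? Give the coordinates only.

<28, 9, -9>

Step-to-step displacements: <+4, +2, -2>, <+1, +4, -4>, <+4, +2, -2>, <+1, +4, -4> — a repeating cycle of length 2.
step 5: apply <+4, +2, -2> → <23, 3, -3>
step 6: apply <+1, +4, -4> → <24, 7, -7>
step 7: apply <+4, +2, -2> → <28, 9, -9>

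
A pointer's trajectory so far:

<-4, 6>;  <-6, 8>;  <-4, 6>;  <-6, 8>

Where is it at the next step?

Step-to-step displacements: <-2, +2>, <+2, -2>, <-2, +2>; each is -1× the previous.
step 4: <-6, 8> + <+2, -2> → <-4, 6>

<-4, 6>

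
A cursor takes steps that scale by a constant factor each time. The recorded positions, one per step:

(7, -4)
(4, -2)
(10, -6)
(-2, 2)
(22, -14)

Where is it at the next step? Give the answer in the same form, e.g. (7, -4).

Step-to-step displacements: (-3, +2), (+6, -4), (-12, +8), (+24, -16); each is -2× the previous.
step 5: (22, -14) + (-48, +32) → (-26, 18)

(-26, 18)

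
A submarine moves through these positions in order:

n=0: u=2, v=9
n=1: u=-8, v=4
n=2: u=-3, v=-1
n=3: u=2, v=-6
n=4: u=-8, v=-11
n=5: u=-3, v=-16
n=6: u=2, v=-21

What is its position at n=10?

u=-8, v=-41

U: cycles through 2, -8, -3 every 3 steps. Step 10 lands at position 1 of the cycle → -8.
V: linear, -5 per step → -41 at step 10.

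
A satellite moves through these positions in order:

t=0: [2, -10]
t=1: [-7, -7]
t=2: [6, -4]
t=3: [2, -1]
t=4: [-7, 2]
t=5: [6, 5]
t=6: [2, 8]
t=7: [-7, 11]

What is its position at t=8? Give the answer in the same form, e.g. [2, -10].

The first coordinate repeats the cycle [2, -7, 6] with period 3; step 8 mod 3 = 2, giving 6.
The second coordinate changes by +3 each step, so at step 8 it is -10 + 8·(3) = 14.

[6, 14]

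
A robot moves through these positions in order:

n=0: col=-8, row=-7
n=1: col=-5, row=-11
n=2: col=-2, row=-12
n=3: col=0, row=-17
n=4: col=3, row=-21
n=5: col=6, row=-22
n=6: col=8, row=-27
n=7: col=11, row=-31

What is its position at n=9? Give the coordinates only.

Differencing gives (+3, -4), (+3, -1), (+2, -5), (+3, -4), (+3, -1), (+2, -5), (+3, -4). This is the pattern (+3, -4), (+3, -1), (+2, -5) repeated.
step 8: apply (+3, -1) → col=14, row=-32
step 9: apply (+2, -5) → col=16, row=-37

col=16, row=-37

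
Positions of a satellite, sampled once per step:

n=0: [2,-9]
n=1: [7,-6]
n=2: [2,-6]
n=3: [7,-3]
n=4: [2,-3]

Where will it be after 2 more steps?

[2,0]

Step-to-step displacements: [+5,+3], [-5,+0], [+5,+3], [-5,+0] — a repeating cycle of length 2.
step 5: apply [+5,+3] → [7,0]
step 6: apply [-5,+0] → [2,0]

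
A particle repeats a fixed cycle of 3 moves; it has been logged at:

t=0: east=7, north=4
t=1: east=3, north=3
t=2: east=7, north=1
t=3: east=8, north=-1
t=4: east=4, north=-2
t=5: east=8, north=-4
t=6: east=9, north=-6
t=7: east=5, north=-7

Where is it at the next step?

Differencing gives (-4, -1), (+4, -2), (+1, -2), (-4, -1), (+4, -2), (+1, -2), (-4, -1). This is the pattern (-4, -1), (+4, -2), (+1, -2) repeated.
step 8: apply (+4, -2) → east=9, north=-9

east=9, north=-9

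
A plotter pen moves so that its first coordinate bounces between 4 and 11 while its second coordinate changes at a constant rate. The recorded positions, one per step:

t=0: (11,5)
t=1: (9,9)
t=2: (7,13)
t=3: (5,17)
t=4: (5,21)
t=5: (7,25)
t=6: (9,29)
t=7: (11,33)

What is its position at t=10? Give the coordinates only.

The first coordinate travels 2 per step and bounces off the walls at 4 and 11.
  step 8: 11 → 9
  step 9: 9 → 7
  step 10: 7 → 5
The second coordinate changes by +4 each step: at step 10 it is 45.

(5,45)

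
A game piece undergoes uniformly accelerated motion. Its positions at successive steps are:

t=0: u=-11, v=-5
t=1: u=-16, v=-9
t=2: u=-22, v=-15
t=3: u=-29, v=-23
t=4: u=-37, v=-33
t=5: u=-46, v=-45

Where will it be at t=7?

u=-67, v=-75

Taking differences between consecutive positions: (-5,-4), (-6,-6), (-7,-8), (-8,-10), (-9,-12). These grow by (-1,-2) each step.
step 6: u=-46, v=-45 + (-10,-14) → u=-56, v=-59
step 7: u=-56, v=-59 + (-11,-16) → u=-67, v=-75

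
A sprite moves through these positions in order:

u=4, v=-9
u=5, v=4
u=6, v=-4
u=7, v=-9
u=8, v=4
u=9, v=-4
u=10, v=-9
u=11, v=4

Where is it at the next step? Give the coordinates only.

U: linear, +1 per step → 12 at step 8.
V: cycles through -9, 4, -4 every 3 steps. Step 8 lands at position 2 of the cycle → -4.

u=12, v=-4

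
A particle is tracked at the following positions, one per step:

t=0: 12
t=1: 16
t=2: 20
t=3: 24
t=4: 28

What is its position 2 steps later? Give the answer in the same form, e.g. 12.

36

Constant displacement of +4 per step.
step 5: 28 + 4 → 32
step 6: 32 + 4 → 36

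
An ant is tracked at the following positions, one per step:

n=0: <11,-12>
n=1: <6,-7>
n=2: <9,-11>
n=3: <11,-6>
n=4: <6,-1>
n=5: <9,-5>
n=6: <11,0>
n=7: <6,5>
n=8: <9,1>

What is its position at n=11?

Step-to-step displacements: <-5,+5>, <+3,-4>, <+2,+5>, <-5,+5>, <+3,-4>, <+2,+5>, <-5,+5>, <+3,-4> — a repeating cycle of length 3.
step 9: apply <+2,+5> → <11,6>
step 10: apply <-5,+5> → <6,11>
step 11: apply <+3,-4> → <9,7>

<9,7>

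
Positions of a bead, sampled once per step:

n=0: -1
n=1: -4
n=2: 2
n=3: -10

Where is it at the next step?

14

The jumps are -3, +6, -12 — a geometric progression with ratio -2.
step 4: -10 + 24 → 14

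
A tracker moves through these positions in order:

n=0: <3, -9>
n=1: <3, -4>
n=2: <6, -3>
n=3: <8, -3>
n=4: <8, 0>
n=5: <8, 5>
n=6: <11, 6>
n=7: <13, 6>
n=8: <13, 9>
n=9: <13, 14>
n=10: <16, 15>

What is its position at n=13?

<18, 23>

Differencing gives <+0, +5>, <+3, +1>, <+2, +0>, <+0, +3>, <+0, +5>, <+3, +1>, <+2, +0>, <+0, +3>, <+0, +5>, <+3, +1>. This is the pattern <+0, +5>, <+3, +1>, <+2, +0>, <+0, +3> repeated.
step 11: apply <+2, +0> → <18, 15>
step 12: apply <+0, +3> → <18, 18>
step 13: apply <+0, +5> → <18, 23>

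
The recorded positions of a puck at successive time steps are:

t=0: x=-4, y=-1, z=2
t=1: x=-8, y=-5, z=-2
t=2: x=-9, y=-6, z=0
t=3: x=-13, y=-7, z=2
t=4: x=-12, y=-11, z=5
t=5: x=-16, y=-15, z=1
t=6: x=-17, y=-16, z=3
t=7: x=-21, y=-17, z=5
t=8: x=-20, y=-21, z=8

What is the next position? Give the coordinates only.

x=-24, y=-25, z=4

Step-to-step displacements: (-4, -4, -4), (-1, -1, +2), (-4, -1, +2), (+1, -4, +3), (-4, -4, -4), (-1, -1, +2), (-4, -1, +2), (+1, -4, +3) — a repeating cycle of length 4.
step 9: apply (-4, -4, -4) → x=-24, y=-25, z=4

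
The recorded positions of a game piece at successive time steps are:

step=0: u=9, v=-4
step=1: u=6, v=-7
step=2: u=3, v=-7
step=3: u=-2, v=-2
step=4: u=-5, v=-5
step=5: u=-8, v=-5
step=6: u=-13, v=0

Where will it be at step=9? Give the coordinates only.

u=-24, v=2

The moves between consecutive positions are (-3, -3), (-3, +0), (-5, +5), (-3, -3), (-3, +0), (-5, +5); they repeat the 3-cycle [(-3, -3), (-3, +0), (-5, +5)].
step 7: apply (-3, -3) → u=-16, v=-3
step 8: apply (-3, +0) → u=-19, v=-3
step 9: apply (-5, +5) → u=-24, v=2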